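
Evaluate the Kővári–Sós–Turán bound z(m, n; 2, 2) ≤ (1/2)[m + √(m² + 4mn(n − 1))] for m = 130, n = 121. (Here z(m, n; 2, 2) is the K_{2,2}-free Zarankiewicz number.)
z(130, 121; 2, 2) ≤ (1/2)[130 + √(130² + 4·130·121·120)] = (1/2)[130 + √7567300] = 1440.4363

Kővári–Sós–Turán: let r_1, ..., r_130 be the row sums and z = Σ r_i the total number of 1s. Each pair of columns can share at most one row with both entries 1 (else a 2×2 all-ones block appears), so Σ_i C(r_i, 2) ≤ C(121, 2) = 7260. By convexity Σ_i C(r_i, 2) ≥ 130·C(z/130, 2) = z(z − 130)/(2·130), giving z² − 130z − 130·121·120 ≤ 0 and hence z ≤ (1/2)[130 + √(16900 + 4·1887600)] = (1/2)[130 + √7567300] ≈ (1/2)(130 + 2750.8726) = 1440.4363.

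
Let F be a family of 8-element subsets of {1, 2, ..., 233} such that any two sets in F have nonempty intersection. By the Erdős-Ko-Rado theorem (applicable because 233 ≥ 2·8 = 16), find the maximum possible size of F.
max |F| = C(232, 7) = 6550913878696

Erdős-Ko-Rado (1961): when n ≥ 2k, max |F| = C(n−1, k−1). The bound is attained by the star {A : i ∈ A} for any fixed i ∈ [n]. Here C(233−1, 8−1) = C(232, 7) = 6550913878696.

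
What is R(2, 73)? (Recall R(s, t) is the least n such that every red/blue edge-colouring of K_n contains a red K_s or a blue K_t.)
R(2, 73) = 73

R(2, k) = k for all k ≥ 2: in a 2-colouring of K_k, either some edge is red (a red K_2) or all edges are blue (a blue K_k). And K_{72} coloured all-blue has no blue K_73, so R(2, 73) > 72. Hence R(2, 73) = 73.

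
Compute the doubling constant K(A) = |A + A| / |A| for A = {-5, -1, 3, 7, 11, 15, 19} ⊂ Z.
K = |A + A| / |A| = 13/7

Enumerate A + A = {a + b : a, b ∈ A}. With |A| = 7, there are |A|^2 = 49 ordered sum pairs; collecting distinct values, A + A = {-10, -6, -2, 2, 6, 10, 14, 18, 22, 26, 30, 34, 38}, so |A + A| = 13. Thus K = 13/7. Here |A + A| = 2|A| − 1 = 13, the minimum possible — so K = 13/7 is minimal, which holds iff A is an arithmetic progression.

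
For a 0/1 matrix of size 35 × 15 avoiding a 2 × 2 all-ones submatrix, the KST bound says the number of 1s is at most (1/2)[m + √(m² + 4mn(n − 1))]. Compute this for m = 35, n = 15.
z(35, 15; 2, 2) ≤ (1/2)[35 + √(35² + 4·35·15·14)] = (1/2)[35 + √30625] = 105

Kővári–Sós–Turán: let r_1, ..., r_35 be the row sums and z = Σ r_i the total number of 1s. Each pair of columns can share at most one row with both entries 1 (else a 2×2 all-ones block appears), so Σ_i C(r_i, 2) ≤ C(15, 2) = 105. By convexity Σ_i C(r_i, 2) ≥ 35·C(z/35, 2) = z(z − 35)/(2·35), giving z² − 35z − 35·15·14 ≤ 0 and hence z ≤ (1/2)[35 + √(1225 + 4·7350)] = (1/2)[35 + √30625] ≈ (1/2)(35 + 175) = 105.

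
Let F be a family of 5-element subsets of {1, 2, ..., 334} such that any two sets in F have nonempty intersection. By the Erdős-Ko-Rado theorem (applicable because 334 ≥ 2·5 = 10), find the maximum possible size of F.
max |F| = C(333, 4) = 503167995

The Erdős-Ko-Rado theorem states: for n ≥ 2k, an intersecting family of k-subsets of an n-element set has size at most C(n − 1, k − 1), with equality for 'star' families {A ⊆ [n] : |A| = k, i ∈ A} (fix an element i). For n = 334, k = 5: C(333, 4) = 503167995.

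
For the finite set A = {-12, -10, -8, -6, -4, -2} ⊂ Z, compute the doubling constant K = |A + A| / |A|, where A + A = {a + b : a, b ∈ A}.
K = |A + A| / |A| = 11/6

Enumerate A + A = {a + b : a, b ∈ A}. With |A| = 6, there are |A|^2 = 36 ordered sum pairs; collecting distinct values, A + A = {-24, -22, -20, -18, -16, -14, -12, -10, -8, -6, -4}, so |A + A| = 11. Thus K = 11/6. Here |A + A| = 2|A| − 1 = 11, the minimum possible — so K = 11/6 is minimal, which holds iff A is an arithmetic progression.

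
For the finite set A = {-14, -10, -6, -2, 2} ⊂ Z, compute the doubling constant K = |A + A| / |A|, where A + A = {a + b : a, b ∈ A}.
K = |A + A| / |A| = 9/5

Enumerate A + A = {a + b : a, b ∈ A}. With |A| = 5, there are |A|^2 = 25 ordered sum pairs; collecting distinct values, A + A = {-28, -24, -20, -16, -12, -8, -4, 0, 4}, so |A + A| = 9. Thus K = 9/5. Here |A + A| = 2|A| − 1 = 9, the minimum possible — so K = 9/5 is minimal, which holds iff A is an arithmetic progression.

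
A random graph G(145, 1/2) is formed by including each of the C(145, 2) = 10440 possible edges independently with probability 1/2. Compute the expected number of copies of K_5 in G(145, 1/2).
E[# K_5] = C(145, 5) · (1/2)^C(5, 2) = 498187404 / 2^10 = 124546851/256 ≈ 486511.136719

For each 5-subset S of vertices (there are C(145, 5) = 498187404 such S), let X_S = 1 if S induces a K_5 (all C(5, 2) = 10 edges present). Then P(X_S = 1) = (1/2)^10 = 1/1024. By linearity of expectation, E[# K_5] = C(145, 5) · (1/2)^10 = 498187404 / 1024 = 124546851/256 ≈ 486511.136719.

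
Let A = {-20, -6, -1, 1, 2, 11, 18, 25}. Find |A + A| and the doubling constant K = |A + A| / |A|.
K = |A + A| / |A| = 31/8

Enumerate A + A = {a + b : a, b ∈ A}. With |A| = 8, there are |A|^2 = 64 ordered sum pairs; collecting distinct values, A + A = {-40, -26, -21, -19, -18, -12, -9, -7, -5, -4, -2, 0, 1, 2, 3, 4, 5, 10, 12, 13, 17, 19, 20, 22, 24, 26, 27, 29, 36, 43, 50}, so |A + A| = 31. Thus K = 31/8. For comparison, the minimum possible |A + A| over all 8-element sets is 2·8 − 1 = 15 (so min K = 15/8), attained only by arithmetic progressions.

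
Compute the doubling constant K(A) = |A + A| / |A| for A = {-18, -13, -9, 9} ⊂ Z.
K = |A + A| / |A| = 10/4 = 5/2

Enumerate A + A = {a + b : a, b ∈ A}. With |A| = 4, there are |A|^2 = 16 ordered sum pairs; collecting distinct values, A + A = {-36, -31, -27, -26, -22, -18, -9, -4, 0, 18}, so |A + A| = 10. Thus K = 10/4 = 5/2. For comparison, the minimum possible |A + A| over all 4-element sets is 2·4 − 1 = 7 (so min K = 7/4), attained only by arithmetic progressions.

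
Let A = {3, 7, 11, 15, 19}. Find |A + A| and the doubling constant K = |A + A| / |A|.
K = |A + A| / |A| = 9/5

Enumerate A + A = {a + b : a, b ∈ A}. With |A| = 5, there are |A|^2 = 25 ordered sum pairs; collecting distinct values, A + A = {6, 10, 14, 18, 22, 26, 30, 34, 38}, so |A + A| = 9. Thus K = 9/5. Here |A + A| = 2|A| − 1 = 9, the minimum possible — so K = 9/5 is minimal, which holds iff A is an arithmetic progression.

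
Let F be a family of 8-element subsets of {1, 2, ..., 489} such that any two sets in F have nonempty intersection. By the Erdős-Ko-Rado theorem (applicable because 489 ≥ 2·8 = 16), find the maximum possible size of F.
max |F| = C(488, 7) = 1252379024663976

The Erdős-Ko-Rado theorem states: for n ≥ 2k, an intersecting family of k-subsets of an n-element set has size at most C(n − 1, k − 1), with equality for 'star' families {A ⊆ [n] : |A| = k, i ∈ A} (fix an element i). For n = 489, k = 8: C(488, 7) = 1252379024663976.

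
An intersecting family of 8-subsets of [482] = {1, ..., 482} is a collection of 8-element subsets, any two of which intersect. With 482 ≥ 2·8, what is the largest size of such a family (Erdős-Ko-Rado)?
max |F| = C(481, 7) = 1131196697950800

Erdős-Ko-Rado (1961): when n ≥ 2k, max |F| = C(n−1, k−1). The bound is attained by the star {A : i ∈ A} for any fixed i ∈ [n]. Here C(482−1, 8−1) = C(481, 7) = 1131196697950800.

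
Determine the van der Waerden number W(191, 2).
W(191, 2) = 191 + 1 = 192

A 2-term AP is any pair of integers, so a monochromatic 2-AP exists iff some colour is used at least twice. With 191 colours, the colouring i ↦ i on {1, ..., 191} uses each colour once, avoiding any monochromatic pair, so W(191, 2) > 191. For {1, ..., 192}, pigeonhole forces two integers of the same colour, which form a monochromatic 2-AP. Hence W(191, 2) = 192.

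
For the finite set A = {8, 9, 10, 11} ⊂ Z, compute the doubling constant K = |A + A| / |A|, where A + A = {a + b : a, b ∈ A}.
K = |A + A| / |A| = 7/4

Enumerate A + A = {a + b : a, b ∈ A}. With |A| = 4, there are |A|^2 = 16 ordered sum pairs; collecting distinct values, A + A = {16, 17, 18, 19, 20, 21, 22}, so |A + A| = 7. Thus K = 7/4. Here |A + A| = 2|A| − 1 = 7, the minimum possible — so K = 7/4 is minimal, which holds iff A is an arithmetic progression.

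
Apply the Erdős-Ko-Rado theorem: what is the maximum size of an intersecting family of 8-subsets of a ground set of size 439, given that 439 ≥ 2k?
max |F| = C(438, 7) = 584739093226896

The Erdős-Ko-Rado theorem states: for n ≥ 2k, an intersecting family of k-subsets of an n-element set has size at most C(n − 1, k − 1), with equality for 'star' families {A ⊆ [n] : |A| = k, i ∈ A} (fix an element i). For n = 439, k = 8: C(438, 7) = 584739093226896.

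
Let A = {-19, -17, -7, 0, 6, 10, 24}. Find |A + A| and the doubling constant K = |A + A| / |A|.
K = |A + A| / |A| = 27/7

Enumerate A + A = {a + b : a, b ∈ A}. With |A| = 7, there are |A|^2 = 49 ordered sum pairs; collecting distinct values, A + A = {-38, -36, -34, -26, -24, -19, -17, -14, -13, -11, -9, -7, -1, 0, 3, 5, 6, 7, 10, 12, 16, 17, 20, 24, 30, 34, 48}, so |A + A| = 27. Thus K = 27/7. For comparison, the minimum possible |A + A| over all 7-element sets is 2·7 − 1 = 13 (so min K = 13/7), attained only by arithmetic progressions.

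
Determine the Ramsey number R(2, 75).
R(2, 75) = 75

R(2, k) = k for all k ≥ 2: in a 2-colouring of K_k, either some edge is red (a red K_2) or all edges are blue (a blue K_k). And K_{74} coloured all-blue has no blue K_75, so R(2, 75) > 74. Hence R(2, 75) = 75.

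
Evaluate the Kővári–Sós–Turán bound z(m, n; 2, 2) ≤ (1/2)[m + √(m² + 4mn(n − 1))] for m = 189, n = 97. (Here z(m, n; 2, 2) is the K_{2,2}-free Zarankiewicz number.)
z(189, 97; 2, 2) ≤ (1/2)[189 + √(189² + 4·189·97·96)] = (1/2)[189 + √7075593] = 1424.4993

Kővári–Sós–Turán: let r_1, ..., r_189 be the row sums and z = Σ r_i the total number of 1s. Each pair of columns can share at most one row with both entries 1 (else a 2×2 all-ones block appears), so Σ_i C(r_i, 2) ≤ C(97, 2) = 4656. By convexity Σ_i C(r_i, 2) ≥ 189·C(z/189, 2) = z(z − 189)/(2·189), giving z² − 189z − 189·97·96 ≤ 0 and hence z ≤ (1/2)[189 + √(35721 + 4·1759968)] = (1/2)[189 + √7075593] ≈ (1/2)(189 + 2659.9987) = 1424.4993.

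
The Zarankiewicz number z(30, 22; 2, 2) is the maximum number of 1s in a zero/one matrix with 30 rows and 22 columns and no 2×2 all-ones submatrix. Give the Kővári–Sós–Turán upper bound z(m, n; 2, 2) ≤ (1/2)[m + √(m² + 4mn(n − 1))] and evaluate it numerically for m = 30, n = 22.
z(30, 22; 2, 2) ≤ (1/2)[30 + √(30² + 4·30·22·21)] = (1/2)[30 + √56340] = 133.6802

Kővári–Sós–Turán: let r_1, ..., r_30 be the row sums and z = Σ r_i the total number of 1s. Each pair of columns can share at most one row with both entries 1 (else a 2×2 all-ones block appears), so Σ_i C(r_i, 2) ≤ C(22, 2) = 231. By convexity Σ_i C(r_i, 2) ≥ 30·C(z/30, 2) = z(z − 30)/(2·30), giving z² − 30z − 30·22·21 ≤ 0 and hence z ≤ (1/2)[30 + √(900 + 4·13860)] = (1/2)[30 + √56340] ≈ (1/2)(30 + 237.3605) = 133.6802.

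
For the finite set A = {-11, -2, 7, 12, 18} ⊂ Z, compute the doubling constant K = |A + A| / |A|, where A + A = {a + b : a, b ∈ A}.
K = |A + A| / |A| = 14/5

Enumerate A + A = {a + b : a, b ∈ A}. With |A| = 5, there are |A|^2 = 25 ordered sum pairs; collecting distinct values, A + A = {-22, -13, -4, 1, 5, 7, 10, 14, 16, 19, 24, 25, 30, 36}, so |A + A| = 14. Thus K = 14/5. For comparison, the minimum possible |A + A| over all 5-element sets is 2·5 − 1 = 9 (so min K = 9/5), attained only by arithmetic progressions.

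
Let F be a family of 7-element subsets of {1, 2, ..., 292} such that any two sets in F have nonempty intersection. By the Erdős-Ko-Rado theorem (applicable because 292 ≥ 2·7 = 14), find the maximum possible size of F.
max |F| = C(291, 6) = 800749637688

Erdős-Ko-Rado (1961): when n ≥ 2k, max |F| = C(n−1, k−1). The bound is attained by the star {A : i ∈ A} for any fixed i ∈ [n]. Here C(292−1, 7−1) = C(291, 6) = 800749637688.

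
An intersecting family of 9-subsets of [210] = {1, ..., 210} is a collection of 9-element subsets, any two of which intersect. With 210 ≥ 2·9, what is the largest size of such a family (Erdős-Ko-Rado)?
max |F| = C(209, 8) = 78842084729694

Erdős-Ko-Rado (1961): when n ≥ 2k, max |F| = C(n−1, k−1). The bound is attained by the star {A : i ∈ A} for any fixed i ∈ [n]. Here C(210−1, 9−1) = C(209, 8) = 78842084729694.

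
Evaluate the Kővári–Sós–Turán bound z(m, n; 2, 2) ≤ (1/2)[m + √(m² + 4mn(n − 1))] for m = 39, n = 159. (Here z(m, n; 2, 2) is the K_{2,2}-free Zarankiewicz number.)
z(39, 159; 2, 2) ≤ (1/2)[39 + √(39² + 4·39·159·158)] = (1/2)[39 + √3920553] = 1009.5193

Kővári–Sós–Turán: let r_1, ..., r_39 be the row sums and z = Σ r_i the total number of 1s. Each pair of columns can share at most one row with both entries 1 (else a 2×2 all-ones block appears), so Σ_i C(r_i, 2) ≤ C(159, 2) = 12561. By convexity Σ_i C(r_i, 2) ≥ 39·C(z/39, 2) = z(z − 39)/(2·39), giving z² − 39z − 39·159·158 ≤ 0 and hence z ≤ (1/2)[39 + √(1521 + 4·979758)] = (1/2)[39 + √3920553] ≈ (1/2)(39 + 1980.0386) = 1009.5193.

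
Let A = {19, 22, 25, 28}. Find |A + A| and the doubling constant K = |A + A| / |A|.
K = |A + A| / |A| = 7/4

Enumerate A + A = {a + b : a, b ∈ A}. With |A| = 4, there are |A|^2 = 16 ordered sum pairs; collecting distinct values, A + A = {38, 41, 44, 47, 50, 53, 56}, so |A + A| = 7. Thus K = 7/4. Here |A + A| = 2|A| − 1 = 7, the minimum possible — so K = 7/4 is minimal, which holds iff A is an arithmetic progression.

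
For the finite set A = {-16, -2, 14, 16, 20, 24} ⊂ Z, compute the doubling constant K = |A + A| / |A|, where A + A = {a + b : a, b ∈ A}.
K = |A + A| / |A| = 20/6 = 10/3

Enumerate A + A = {a + b : a, b ∈ A}. With |A| = 6, there are |A|^2 = 36 ordered sum pairs; collecting distinct values, A + A = {-32, -18, -4, -2, 0, 4, 8, 12, 14, 18, 22, 28, 30, 32, 34, 36, 38, 40, 44, 48}, so |A + A| = 20. Thus K = 20/6 = 10/3. For comparison, the minimum possible |A + A| over all 6-element sets is 2·6 − 1 = 11 (so min K = 11/6), attained only by arithmetic progressions.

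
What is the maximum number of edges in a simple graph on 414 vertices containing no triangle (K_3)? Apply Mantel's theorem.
ex(414, K_3) = ⌊414^2/4⌋ = 42849

Mantel (1907): a triangle-free graph on n vertices has at most ⌊n^2/4⌋ edges, with equality for the complete bipartite graph K_{⌊n/2⌋, ⌈n/2⌉}. For n = 414: ⌊414^2/4⌋ = ⌊171396/4⌋ = 42849. The extremal graph is K_{207, 207}, which has 207·207 = 42849 edges.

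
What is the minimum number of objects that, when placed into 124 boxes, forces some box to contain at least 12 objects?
n = (12 − 1)·124 + 1 = 1365

By the generalised pigeonhole principle, to guarantee some box contains ≥ r objects we need more than (r − 1) · k objects total. Threshold: n = (r − 1) · k + 1. With r = 12 and k = 124: n = 11 · 124 + 1 = 1364 + 1 = 1365. For n = 1364 = 11 · 124, we can put exactly 11 objects in every box, avoiding 12 in any single one — so 1365 is tight.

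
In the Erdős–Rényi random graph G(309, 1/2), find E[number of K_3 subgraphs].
E[# K_3] = C(309, 3) · (1/2)^C(3, 2) = 4869634 / 2^3 = 2434817/4 = 608704.25

For each 3-subset S of vertices (there are C(309, 3) = 4869634 such S), let X_S = 1 if S induces a K_3 (all C(3, 2) = 3 edges present). Then P(X_S = 1) = (1/2)^3 = 1/8. By linearity of expectation, E[# K_3] = C(309, 3) · (1/2)^3 = 4869634 / 8 = 2434817/4 = 608704.25.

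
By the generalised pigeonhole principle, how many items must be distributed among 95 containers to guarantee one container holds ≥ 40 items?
n = (40 − 1)·95 + 1 = 3706

By the generalised pigeonhole principle, to guarantee some box contains ≥ r objects we need more than (r − 1) · k objects total. Threshold: n = (r − 1) · k + 1. With r = 40 and k = 95: n = 39 · 95 + 1 = 3705 + 1 = 3706. For n = 3705 = 39 · 95, we can put exactly 39 objects in every box, avoiding 40 in any single one — so 3706 is tight.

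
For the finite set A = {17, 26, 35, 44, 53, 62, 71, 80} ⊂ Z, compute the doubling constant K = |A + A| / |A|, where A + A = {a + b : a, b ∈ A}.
K = |A + A| / |A| = 15/8

Enumerate A + A = {a + b : a, b ∈ A}. With |A| = 8, there are |A|^2 = 64 ordered sum pairs; collecting distinct values, A + A = {34, 43, 52, 61, 70, 79, 88, 97, 106, 115, 124, 133, 142, 151, 160}, so |A + A| = 15. Thus K = 15/8. Here |A + A| = 2|A| − 1 = 15, the minimum possible — so K = 15/8 is minimal, which holds iff A is an arithmetic progression.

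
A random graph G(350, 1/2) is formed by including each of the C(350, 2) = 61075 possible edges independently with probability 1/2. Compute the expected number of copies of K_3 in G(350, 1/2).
E[# K_3] = C(350, 3) · (1/2)^C(3, 2) = 7084700 / 2^3 = 1771175/2 = 885587.5

For each 3-subset S of vertices (there are C(350, 3) = 7084700 such S), let X_S = 1 if S induces a K_3 (all C(3, 2) = 3 edges present). Then P(X_S = 1) = (1/2)^3 = 1/8. By linearity of expectation, E[# K_3] = C(350, 3) · (1/2)^3 = 7084700 / 8 = 1771175/2 = 885587.5.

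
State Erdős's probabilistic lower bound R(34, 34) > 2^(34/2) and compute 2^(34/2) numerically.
2^(34/2) = 131072; so R(34, 34) > 131072

Colour each edge of K_n uniformly at random with red/blue. The expected number of monochromatic K_34 is C(n, 34) · 2 · 2^(−C(34,2)). If C(n, 34) · 2^(1 − C(34,2)) < 1, then with positive probability no monochromatic K_34 exists, so R(34, 34) > n. The standard estimate C(n, 34) ≤ n^34/34! shows this inequality holds whenever n ≤ 2^(34/2) (since 34! · 2^(C(34,2) − 1) > 2^(34^2/2) ≥ n^34). Hence R(34, 34) > 2^(34/2) = 131072.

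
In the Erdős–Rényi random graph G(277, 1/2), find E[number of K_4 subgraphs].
E[# K_4] = C(277, 4) · (1/2)^C(4, 2) = 240027425 / 2^6 = 3750428.515625

For each 4-subset S of vertices (there are C(277, 4) = 240027425 such S), let X_S = 1 if S induces a K_4 (all C(4, 2) = 6 edges present). Then P(X_S = 1) = (1/2)^6 = 1/64. By linearity of expectation, E[# K_4] = C(277, 4) · (1/2)^6 = 240027425 / 64 = 3750428.515625.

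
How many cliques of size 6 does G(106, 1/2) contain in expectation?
E[# K_6] = C(106, 6) · (1/2)^C(6, 2) = 1705904746 / 2^15 = 852952373/16384 ≈ 52060.081360

For each 6-subset S of vertices (there are C(106, 6) = 1705904746 such S), let X_S = 1 if S induces a K_6 (all C(6, 2) = 15 edges present). Then P(X_S = 1) = (1/2)^15 = 1/32768. By linearity of expectation, E[# K_6] = C(106, 6) · (1/2)^15 = 1705904746 / 32768 = 852952373/16384 ≈ 52060.081360.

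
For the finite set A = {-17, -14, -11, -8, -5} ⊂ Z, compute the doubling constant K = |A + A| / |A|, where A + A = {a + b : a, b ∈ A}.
K = |A + A| / |A| = 9/5

Enumerate A + A = {a + b : a, b ∈ A}. With |A| = 5, there are |A|^2 = 25 ordered sum pairs; collecting distinct values, A + A = {-34, -31, -28, -25, -22, -19, -16, -13, -10}, so |A + A| = 9. Thus K = 9/5. Here |A + A| = 2|A| − 1 = 9, the minimum possible — so K = 9/5 is minimal, which holds iff A is an arithmetic progression.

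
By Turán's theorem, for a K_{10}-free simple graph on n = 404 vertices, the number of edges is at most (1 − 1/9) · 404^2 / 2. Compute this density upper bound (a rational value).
Turán density bound = (8/9) · 404^2/2 = 652864/9 ≈ 72540.4444

Turán's theorem: ex(n, K_{r+1}) is achieved by the complete r-partite Turán graph T(n, r) with parts as balanced as possible, and is at most (1 − 1/r) · n^2/2. For r = 9, n = 404: the density bound is (8/9) · 163216/2 = 652864/9 ≈ 72540.4444. The integer-valued extremum is e(T(404, 9)) = 72540, which is strictly less than the density bound 652864/9 since 9 ∤ 404 (the parts of T(404, 9) cannot all be equal).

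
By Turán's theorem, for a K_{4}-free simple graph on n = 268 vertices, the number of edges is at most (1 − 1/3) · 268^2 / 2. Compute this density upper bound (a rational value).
Turán density bound = (2/3) · 268^2/2 = 71824/3 ≈ 23941.3333

Turán's theorem: ex(n, K_{r+1}) is achieved by the complete r-partite Turán graph T(n, r) with parts as balanced as possible, and is at most (1 − 1/r) · n^2/2. For r = 3, n = 268: the density bound is (2/3) · 71824/2 = 71824/3 ≈ 23941.3333. The integer-valued extremum is e(T(268, 3)) = 23941, which is strictly less than the density bound 71824/3 since 3 ∤ 268 (the parts of T(268, 3) cannot all be equal).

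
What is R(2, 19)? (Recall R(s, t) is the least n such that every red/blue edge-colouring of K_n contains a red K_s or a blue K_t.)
R(2, 19) = 19

R(2, k) = k for all k ≥ 2: in a 2-colouring of K_k, either some edge is red (a red K_2) or all edges are blue (a blue K_k). And K_{18} coloured all-blue has no blue K_19, so R(2, 19) > 18. Hence R(2, 19) = 19.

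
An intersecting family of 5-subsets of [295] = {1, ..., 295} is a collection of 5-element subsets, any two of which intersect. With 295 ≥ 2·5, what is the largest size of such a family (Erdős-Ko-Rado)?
max |F| = C(294, 4) = 304985751

Erdős-Ko-Rado (1961): when n ≥ 2k, max |F| = C(n−1, k−1). The bound is attained by the star {A : i ∈ A} for any fixed i ∈ [n]. Here C(295−1, 5−1) = C(294, 4) = 304985751.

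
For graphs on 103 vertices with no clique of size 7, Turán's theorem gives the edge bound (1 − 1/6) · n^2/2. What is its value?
Turán density bound = (5/6) · 103^2/2 = 53045/12 ≈ 4420.4167

Turán's theorem: ex(n, K_{r+1}) is achieved by the complete r-partite Turán graph T(n, r) with parts as balanced as possible, and is at most (1 − 1/r) · n^2/2. For r = 6, n = 103: the density bound is (5/6) · 10609/2 = 53045/12 ≈ 4420.4167. The integer-valued extremum is e(T(103, 6)) = 4420, which is strictly less than the density bound 53045/12 since 6 ∤ 103 (the parts of T(103, 6) cannot all be equal).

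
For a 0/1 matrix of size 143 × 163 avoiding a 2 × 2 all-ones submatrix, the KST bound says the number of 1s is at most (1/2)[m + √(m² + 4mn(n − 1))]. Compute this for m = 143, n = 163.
z(143, 163; 2, 2) ≤ (1/2)[143 + √(143² + 4·143·163·162)] = (1/2)[143 + √15124681] = 2016.0231

Kővári–Sós–Turán: let r_1, ..., r_143 be the row sums and z = Σ r_i the total number of 1s. Each pair of columns can share at most one row with both entries 1 (else a 2×2 all-ones block appears), so Σ_i C(r_i, 2) ≤ C(163, 2) = 13203. By convexity Σ_i C(r_i, 2) ≥ 143·C(z/143, 2) = z(z − 143)/(2·143), giving z² − 143z − 143·163·162 ≤ 0 and hence z ≤ (1/2)[143 + √(20449 + 4·3776058)] = (1/2)[143 + √15124681] ≈ (1/2)(143 + 3889.0463) = 2016.0231.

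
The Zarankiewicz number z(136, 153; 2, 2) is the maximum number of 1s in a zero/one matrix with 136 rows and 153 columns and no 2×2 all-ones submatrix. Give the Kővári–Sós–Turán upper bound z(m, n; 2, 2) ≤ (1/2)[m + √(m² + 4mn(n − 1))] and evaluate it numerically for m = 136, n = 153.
z(136, 153; 2, 2) ≤ (1/2)[136 + √(136² + 4·136·153·152)] = (1/2)[136 + √12669760] = 1847.7303

Kővári–Sós–Turán: let r_1, ..., r_136 be the row sums and z = Σ r_i the total number of 1s. Each pair of columns can share at most one row with both entries 1 (else a 2×2 all-ones block appears), so Σ_i C(r_i, 2) ≤ C(153, 2) = 11628. By convexity Σ_i C(r_i, 2) ≥ 136·C(z/136, 2) = z(z − 136)/(2·136), giving z² − 136z − 136·153·152 ≤ 0 and hence z ≤ (1/2)[136 + √(18496 + 4·3162816)] = (1/2)[136 + √12669760] ≈ (1/2)(136 + 3559.4606) = 1847.7303.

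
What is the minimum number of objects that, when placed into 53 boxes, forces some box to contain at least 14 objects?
n = (14 − 1)·53 + 1 = 690

By the generalised pigeonhole principle, to guarantee some box contains ≥ r objects we need more than (r − 1) · k objects total. Threshold: n = (r − 1) · k + 1. With r = 14 and k = 53: n = 13 · 53 + 1 = 689 + 1 = 690. For n = 689 = 13 · 53, we can put exactly 13 objects in every box, avoiding 14 in any single one — so 690 is tight.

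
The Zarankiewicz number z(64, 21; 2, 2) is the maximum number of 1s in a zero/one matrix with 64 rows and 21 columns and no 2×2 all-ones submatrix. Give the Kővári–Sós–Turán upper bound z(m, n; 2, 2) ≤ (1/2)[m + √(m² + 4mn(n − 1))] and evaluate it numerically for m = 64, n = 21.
z(64, 21; 2, 2) ≤ (1/2)[64 + √(64² + 4·64·21·20)] = (1/2)[64 + √111616] = 199.0449

Kővári–Sós–Turán: let r_1, ..., r_64 be the row sums and z = Σ r_i the total number of 1s. Each pair of columns can share at most one row with both entries 1 (else a 2×2 all-ones block appears), so Σ_i C(r_i, 2) ≤ C(21, 2) = 210. By convexity Σ_i C(r_i, 2) ≥ 64·C(z/64, 2) = z(z − 64)/(2·64), giving z² − 64z − 64·21·20 ≤ 0 and hence z ≤ (1/2)[64 + √(4096 + 4·26880)] = (1/2)[64 + √111616] ≈ (1/2)(64 + 334.0898) = 199.0449.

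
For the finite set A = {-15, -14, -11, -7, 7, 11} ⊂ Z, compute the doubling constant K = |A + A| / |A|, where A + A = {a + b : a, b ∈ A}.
K = |A + A| / |A| = 18/6 = 3

Enumerate A + A = {a + b : a, b ∈ A}. With |A| = 6, there are |A|^2 = 36 ordered sum pairs; collecting distinct values, A + A = {-30, -29, -28, -26, -25, -22, -21, -18, -14, -8, -7, -4, -3, 0, 4, 14, 18, 22}, so |A + A| = 18. Thus K = 18/6 = 3. For comparison, the minimum possible |A + A| over all 6-element sets is 2·6 − 1 = 11 (so min K = 11/6), attained only by arithmetic progressions.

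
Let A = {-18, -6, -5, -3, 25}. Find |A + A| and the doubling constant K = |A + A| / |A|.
K = |A + A| / |A| = 15/5 = 3

Enumerate A + A = {a + b : a, b ∈ A}. With |A| = 5, there are |A|^2 = 25 ordered sum pairs; collecting distinct values, A + A = {-36, -24, -23, -21, -12, -11, -10, -9, -8, -6, 7, 19, 20, 22, 50}, so |A + A| = 15. Thus K = 15/5 = 3. For comparison, the minimum possible |A + A| over all 5-element sets is 2·5 − 1 = 9 (so min K = 9/5), attained only by arithmetic progressions.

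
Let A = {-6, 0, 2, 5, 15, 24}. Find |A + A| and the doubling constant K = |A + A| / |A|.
K = |A + A| / |A| = 21/6 = 7/2

Enumerate A + A = {a + b : a, b ∈ A}. With |A| = 6, there are |A|^2 = 36 ordered sum pairs; collecting distinct values, A + A = {-12, -6, -4, -1, 0, 2, 4, 5, 7, 9, 10, 15, 17, 18, 20, 24, 26, 29, 30, 39, 48}, so |A + A| = 21. Thus K = 21/6 = 7/2. For comparison, the minimum possible |A + A| over all 6-element sets is 2·6 − 1 = 11 (so min K = 11/6), attained only by arithmetic progressions.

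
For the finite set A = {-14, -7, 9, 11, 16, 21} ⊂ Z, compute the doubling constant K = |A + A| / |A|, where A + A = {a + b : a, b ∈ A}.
K = |A + A| / |A| = 19/6

Enumerate A + A = {a + b : a, b ∈ A}. With |A| = 6, there are |A|^2 = 36 ordered sum pairs; collecting distinct values, A + A = {-28, -21, -14, -5, -3, 2, 4, 7, 9, 14, 18, 20, 22, 25, 27, 30, 32, 37, 42}, so |A + A| = 19. Thus K = 19/6. For comparison, the minimum possible |A + A| over all 6-element sets is 2·6 − 1 = 11 (so min K = 11/6), attained only by arithmetic progressions.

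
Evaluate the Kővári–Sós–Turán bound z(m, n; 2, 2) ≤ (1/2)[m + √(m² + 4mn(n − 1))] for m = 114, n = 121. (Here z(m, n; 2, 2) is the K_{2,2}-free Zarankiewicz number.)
z(114, 121; 2, 2) ≤ (1/2)[114 + √(114² + 4·114·121·120)] = (1/2)[114 + √6634116] = 1344.8389

Kővári–Sós–Turán: let r_1, ..., r_114 be the row sums and z = Σ r_i the total number of 1s. Each pair of columns can share at most one row with both entries 1 (else a 2×2 all-ones block appears), so Σ_i C(r_i, 2) ≤ C(121, 2) = 7260. By convexity Σ_i C(r_i, 2) ≥ 114·C(z/114, 2) = z(z − 114)/(2·114), giving z² − 114z − 114·121·120 ≤ 0 and hence z ≤ (1/2)[114 + √(12996 + 4·1655280)] = (1/2)[114 + √6634116] ≈ (1/2)(114 + 2575.6778) = 1344.8389.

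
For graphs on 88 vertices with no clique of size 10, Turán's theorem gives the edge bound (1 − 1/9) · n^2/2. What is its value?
Turán density bound = (8/9) · 88^2/2 = 30976/9 ≈ 3441.7778

Turán's theorem: ex(n, K_{r+1}) is achieved by the complete r-partite Turán graph T(n, r) with parts as balanced as possible, and is at most (1 − 1/r) · n^2/2. For r = 9, n = 88: the density bound is (8/9) · 7744/2 = 30976/9 ≈ 3441.7778. The integer-valued extremum is e(T(88, 9)) = 3441, which is strictly less than the density bound 30976/9 since 9 ∤ 88 (the parts of T(88, 9) cannot all be equal).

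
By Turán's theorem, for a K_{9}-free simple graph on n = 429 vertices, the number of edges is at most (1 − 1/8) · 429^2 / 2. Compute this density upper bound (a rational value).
Turán density bound = (7/8) · 429^2/2 = 1288287/16 ≈ 80517.9375

Turán's theorem: ex(n, K_{r+1}) is achieved by the complete r-partite Turán graph T(n, r) with parts as balanced as possible, and is at most (1 − 1/r) · n^2/2. For r = 8, n = 429: the density bound is (7/8) · 184041/2 = 1288287/16 ≈ 80517.9375. The integer-valued extremum is e(T(429, 8)) = 80517, which is strictly less than the density bound 1288287/16 since 8 ∤ 429 (the parts of T(429, 8) cannot all be equal).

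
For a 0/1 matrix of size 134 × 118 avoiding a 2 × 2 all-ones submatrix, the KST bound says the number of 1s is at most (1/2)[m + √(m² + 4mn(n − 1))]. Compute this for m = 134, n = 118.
z(134, 118; 2, 2) ≤ (1/2)[134 + √(134² + 4·134·118·117)] = (1/2)[134 + √7417972] = 1428.7977

Kővári–Sós–Turán: let r_1, ..., r_134 be the row sums and z = Σ r_i the total number of 1s. Each pair of columns can share at most one row with both entries 1 (else a 2×2 all-ones block appears), so Σ_i C(r_i, 2) ≤ C(118, 2) = 6903. By convexity Σ_i C(r_i, 2) ≥ 134·C(z/134, 2) = z(z − 134)/(2·134), giving z² − 134z − 134·118·117 ≤ 0 and hence z ≤ (1/2)[134 + √(17956 + 4·1850004)] = (1/2)[134 + √7417972] ≈ (1/2)(134 + 2723.5954) = 1428.7977.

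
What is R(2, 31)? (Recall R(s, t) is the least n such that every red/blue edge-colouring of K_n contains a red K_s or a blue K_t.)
R(2, 31) = 31

R(2, k) = k for all k ≥ 2: in a 2-colouring of K_k, either some edge is red (a red K_2) or all edges are blue (a blue K_k). And K_{30} coloured all-blue has no blue K_31, so R(2, 31) > 30. Hence R(2, 31) = 31.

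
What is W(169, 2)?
W(169, 2) = 169 + 1 = 170

A 2-term AP is any pair of integers, so a monochromatic 2-AP exists iff some colour is used at least twice. With 169 colours, the colouring i ↦ i on {1, ..., 169} uses each colour once, avoiding any monochromatic pair, so W(169, 2) > 169. For {1, ..., 170}, pigeonhole forces two integers of the same colour, which form a monochromatic 2-AP. Hence W(169, 2) = 170.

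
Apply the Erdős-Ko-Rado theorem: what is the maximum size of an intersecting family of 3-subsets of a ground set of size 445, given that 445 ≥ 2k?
max |F| = C(444, 2) = 98346

Erdős-Ko-Rado (1961): when n ≥ 2k, max |F| = C(n−1, k−1). The bound is attained by the star {A : i ∈ A} for any fixed i ∈ [n]. Here C(445−1, 3−1) = C(444, 2) = 98346.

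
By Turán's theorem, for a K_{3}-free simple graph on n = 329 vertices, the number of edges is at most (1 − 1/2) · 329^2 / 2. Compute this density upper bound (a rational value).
Turán density bound = (1/2) · 329^2/2 = 108241/4 ≈ 27060.25

Turán's theorem: ex(n, K_{r+1}) is achieved by the complete r-partite Turán graph T(n, r) with parts as balanced as possible, and is at most (1 − 1/r) · n^2/2. For r = 2, n = 329: the density bound is (1/2) · 108241/2 = 108241/4 ≈ 27060.25. The integer-valued extremum is e(T(329, 2)) = 27060, which is strictly less than the density bound 108241/4 since 2 ∤ 329 (the parts of T(329, 2) cannot all be equal).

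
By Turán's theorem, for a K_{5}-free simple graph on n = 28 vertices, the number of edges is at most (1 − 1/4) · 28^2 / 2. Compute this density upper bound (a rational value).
Turán density bound = (3/4) · 28^2/2 = 294

Turán's theorem: ex(n, K_{r+1}) is achieved by the complete r-partite Turán graph T(n, r) with parts as balanced as possible, and is at most (1 − 1/r) · n^2/2. For r = 4, n = 28: the density bound is (3/4) · 784/2 = 294. Since 4 ∣ 28, the Turán graph T(28, 4) has parts of equal size 7, and its edge count e(T(28, 4)) = 294 attains the density bound exactly.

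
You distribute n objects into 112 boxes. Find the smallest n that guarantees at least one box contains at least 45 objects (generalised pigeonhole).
n = (45 − 1)·112 + 1 = 4929

By the generalised pigeonhole principle, to guarantee some box contains ≥ r objects we need more than (r − 1) · k objects total. Threshold: n = (r − 1) · k + 1. With r = 45 and k = 112: n = 44 · 112 + 1 = 4928 + 1 = 4929. For n = 4928 = 44 · 112, we can put exactly 44 objects in every box, avoiding 45 in any single one — so 4929 is tight.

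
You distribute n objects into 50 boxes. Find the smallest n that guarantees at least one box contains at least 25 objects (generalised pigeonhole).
n = (25 − 1)·50 + 1 = 1201

By the generalised pigeonhole principle, to guarantee some box contains ≥ r objects we need more than (r − 1) · k objects total. Threshold: n = (r − 1) · k + 1. With r = 25 and k = 50: n = 24 · 50 + 1 = 1200 + 1 = 1201. For n = 1200 = 24 · 50, we can put exactly 24 objects in every box, avoiding 25 in any single one — so 1201 is tight.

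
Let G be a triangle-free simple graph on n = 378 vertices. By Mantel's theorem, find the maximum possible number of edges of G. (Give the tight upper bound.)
ex(378, K_3) = ⌊378^2/4⌋ = 35721

Mantel (1907): a triangle-free graph on n vertices has at most ⌊n^2/4⌋ edges, with equality for the complete bipartite graph K_{⌊n/2⌋, ⌈n/2⌉}. For n = 378: ⌊378^2/4⌋ = ⌊142884/4⌋ = 35721. The extremal graph is K_{189, 189}, which has 189·189 = 35721 edges.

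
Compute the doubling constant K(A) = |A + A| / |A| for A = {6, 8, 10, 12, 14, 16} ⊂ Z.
K = |A + A| / |A| = 11/6

Enumerate A + A = {a + b : a, b ∈ A}. With |A| = 6, there are |A|^2 = 36 ordered sum pairs; collecting distinct values, A + A = {12, 14, 16, 18, 20, 22, 24, 26, 28, 30, 32}, so |A + A| = 11. Thus K = 11/6. Here |A + A| = 2|A| − 1 = 11, the minimum possible — so K = 11/6 is minimal, which holds iff A is an arithmetic progression.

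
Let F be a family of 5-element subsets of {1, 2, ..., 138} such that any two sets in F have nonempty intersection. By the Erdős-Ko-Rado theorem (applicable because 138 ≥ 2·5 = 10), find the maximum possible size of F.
max |F| = C(137, 4) = 14043870

The Erdős-Ko-Rado theorem states: for n ≥ 2k, an intersecting family of k-subsets of an n-element set has size at most C(n − 1, k − 1), with equality for 'star' families {A ⊆ [n] : |A| = k, i ∈ A} (fix an element i). For n = 138, k = 5: C(137, 4) = 14043870.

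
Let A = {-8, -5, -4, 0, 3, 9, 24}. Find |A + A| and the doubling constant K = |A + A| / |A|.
K = |A + A| / |A| = 26/7

Enumerate A + A = {a + b : a, b ∈ A}. With |A| = 7, there are |A|^2 = 49 ordered sum pairs; collecting distinct values, A + A = {-16, -13, -12, -10, -9, -8, -5, -4, -2, -1, 0, 1, 3, 4, 5, 6, 9, 12, 16, 18, 19, 20, 24, 27, 33, 48}, so |A + A| = 26. Thus K = 26/7. For comparison, the minimum possible |A + A| over all 7-element sets is 2·7 − 1 = 13 (so min K = 13/7), attained only by arithmetic progressions.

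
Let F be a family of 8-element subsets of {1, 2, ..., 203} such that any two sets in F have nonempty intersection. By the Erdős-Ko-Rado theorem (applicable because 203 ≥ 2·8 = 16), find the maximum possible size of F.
max |F| = C(202, 7) = 2451249117240

Erdős-Ko-Rado (1961): when n ≥ 2k, max |F| = C(n−1, k−1). The bound is attained by the star {A : i ∈ A} for any fixed i ∈ [n]. Here C(203−1, 8−1) = C(202, 7) = 2451249117240.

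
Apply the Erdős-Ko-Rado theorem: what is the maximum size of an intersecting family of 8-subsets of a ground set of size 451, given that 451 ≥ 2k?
max |F| = C(450, 7) = 707443393521600

The Erdős-Ko-Rado theorem states: for n ≥ 2k, an intersecting family of k-subsets of an n-element set has size at most C(n − 1, k − 1), with equality for 'star' families {A ⊆ [n] : |A| = k, i ∈ A} (fix an element i). For n = 451, k = 8: C(450, 7) = 707443393521600.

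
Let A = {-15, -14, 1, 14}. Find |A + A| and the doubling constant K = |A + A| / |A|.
K = |A + A| / |A| = 10/4 = 5/2

Enumerate A + A = {a + b : a, b ∈ A}. With |A| = 4, there are |A|^2 = 16 ordered sum pairs; collecting distinct values, A + A = {-30, -29, -28, -14, -13, -1, 0, 2, 15, 28}, so |A + A| = 10. Thus K = 10/4 = 5/2. For comparison, the minimum possible |A + A| over all 4-element sets is 2·4 − 1 = 7 (so min K = 7/4), attained only by arithmetic progressions.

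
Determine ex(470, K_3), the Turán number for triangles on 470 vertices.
ex(470, K_3) = ⌊470^2/4⌋ = 55225

Mantel (1907): a triangle-free graph on n vertices has at most ⌊n^2/4⌋ edges, with equality for the complete bipartite graph K_{⌊n/2⌋, ⌈n/2⌉}. For n = 470: ⌊470^2/4⌋ = ⌊220900/4⌋ = 55225. The extremal graph is K_{235, 235}, which has 235·235 = 55225 edges.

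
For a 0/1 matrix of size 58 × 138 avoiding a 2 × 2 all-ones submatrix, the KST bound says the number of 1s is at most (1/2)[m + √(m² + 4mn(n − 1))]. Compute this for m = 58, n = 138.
z(58, 138; 2, 2) ≤ (1/2)[58 + √(58² + 4·58·138·137)] = (1/2)[58 + √4389556] = 1076.5634

Kővári–Sós–Turán: let r_1, ..., r_58 be the row sums and z = Σ r_i the total number of 1s. Each pair of columns can share at most one row with both entries 1 (else a 2×2 all-ones block appears), so Σ_i C(r_i, 2) ≤ C(138, 2) = 9453. By convexity Σ_i C(r_i, 2) ≥ 58·C(z/58, 2) = z(z − 58)/(2·58), giving z² − 58z − 58·138·137 ≤ 0 and hence z ≤ (1/2)[58 + √(3364 + 4·1096548)] = (1/2)[58 + √4389556] ≈ (1/2)(58 + 2095.1267) = 1076.5634.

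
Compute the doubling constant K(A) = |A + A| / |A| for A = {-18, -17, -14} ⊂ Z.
K = |A + A| / |A| = 6/3 = 2

Enumerate A + A = {a + b : a, b ∈ A}. With |A| = 3, there are |A|^2 = 9 ordered sum pairs; collecting distinct values, A + A = {-36, -35, -34, -32, -31, -28}, so |A + A| = 6. Thus K = 6/3 = 2. For comparison, the minimum possible |A + A| over all 3-element sets is 2·3 − 1 = 5 (so min K = 5/3), attained only by arithmetic progressions.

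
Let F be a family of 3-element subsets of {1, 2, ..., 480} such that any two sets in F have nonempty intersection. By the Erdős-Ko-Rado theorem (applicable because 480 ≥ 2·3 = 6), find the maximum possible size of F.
max |F| = C(479, 2) = 114481

Erdős-Ko-Rado (1961): when n ≥ 2k, max |F| = C(n−1, k−1). The bound is attained by the star {A : i ∈ A} for any fixed i ∈ [n]. Here C(480−1, 3−1) = C(479, 2) = 114481.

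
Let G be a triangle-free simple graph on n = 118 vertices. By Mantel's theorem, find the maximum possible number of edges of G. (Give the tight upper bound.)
ex(118, K_3) = ⌊118^2/4⌋ = 3481

Mantel (1907): a triangle-free graph on n vertices has at most ⌊n^2/4⌋ edges, with equality for the complete bipartite graph K_{⌊n/2⌋, ⌈n/2⌉}. For n = 118: ⌊118^2/4⌋ = ⌊13924/4⌋ = 3481. The extremal graph is K_{59, 59}, which has 59·59 = 3481 edges.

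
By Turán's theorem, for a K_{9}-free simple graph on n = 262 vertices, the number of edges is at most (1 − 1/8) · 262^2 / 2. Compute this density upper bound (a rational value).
Turán density bound = (7/8) · 262^2/2 = 120127/4 ≈ 30031.75

Turán's theorem: ex(n, K_{r+1}) is achieved by the complete r-partite Turán graph T(n, r) with parts as balanced as possible, and is at most (1 − 1/r) · n^2/2. For r = 8, n = 262: the density bound is (7/8) · 68644/2 = 120127/4 ≈ 30031.75. The integer-valued extremum is e(T(262, 8)) = 30031, which is strictly less than the density bound 120127/4 since 8 ∤ 262 (the parts of T(262, 8) cannot all be equal).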